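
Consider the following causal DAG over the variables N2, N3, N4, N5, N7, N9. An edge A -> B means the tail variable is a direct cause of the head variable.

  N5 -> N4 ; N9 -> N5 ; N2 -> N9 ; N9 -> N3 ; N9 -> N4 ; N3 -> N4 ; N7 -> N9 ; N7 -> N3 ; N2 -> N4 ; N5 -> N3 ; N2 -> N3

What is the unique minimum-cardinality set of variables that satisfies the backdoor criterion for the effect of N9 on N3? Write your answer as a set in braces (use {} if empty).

Variables eligible for adjustment (non-descendants of N9, excluding N9 and N3): {N2, N7}.
Backdoor paths from N9 to N3:
  P1: N9 <- N2 -> N3
  P2: N9 <- N2 -> N4 <- N5 -> N3
  P3: N9 <- N2 -> N4 <- N3
  P4: N9 <- N7 -> N3
The empty set is not sufficient: P1 (N9 <- N2 -> N3) has no collider blocking it and no conditioned non-collider, so it is open.
Try {N2, N7}:
  P1: blocked at fork node N2 ∈ conditioning set.
  P2: blocked at fork node N2 ∈ conditioning set.
  P3: blocked at fork node N2 ∈ conditioning set.
  P4: blocked at fork node N7 ∈ conditioning set.
{N2, N7} contains no descendant of N9 and blocks every backdoor path.
Every element of {N2, N7} is needed (dropping N2 leaves P1 open; dropping N7 leaves P4 open), so no proper subset is valid.
Among all size-2 subsets of the eligible variables, only {N2, N7} blocks every backdoor path, so it is the unique smallest valid adjustment set.

{N2, N7}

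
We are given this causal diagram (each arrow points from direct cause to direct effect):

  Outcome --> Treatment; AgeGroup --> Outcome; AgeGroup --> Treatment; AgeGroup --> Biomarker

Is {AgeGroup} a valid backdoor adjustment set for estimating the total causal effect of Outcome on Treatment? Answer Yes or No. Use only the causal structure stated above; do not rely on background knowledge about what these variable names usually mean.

Backdoor paths from Outcome to Treatment (paths whose first edge points into Outcome):
  P1: Outcome <- AgeGroup -> Treatment
Condition 1 (no descendant of Outcome in the set): holds — descendants of Outcome are {Treatment}; none are in {AgeGroup}.
Condition 2 (every backdoor path blocked by {AgeGroup}):
  P1: blocked at fork node AgeGroup ∈ conditioning set.
{AgeGroup} satisfies the backdoor criterion.

Yes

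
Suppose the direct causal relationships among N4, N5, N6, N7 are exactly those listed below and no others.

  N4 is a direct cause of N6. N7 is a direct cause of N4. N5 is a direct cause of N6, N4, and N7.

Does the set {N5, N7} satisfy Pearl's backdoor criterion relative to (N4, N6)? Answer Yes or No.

Yes

Backdoor paths from N4 to N6 (paths whose first edge points into N4):
  P1: N4 <- N5 -> N6
  P2: N4 <- N7 <- N5 -> N6
Condition 1 (no descendant of N4 in the set): holds — descendants of N4 are {N6}; none are in {N5, N7}.
Condition 2 (every backdoor path blocked by {N5, N7}):
  P1: blocked at fork node N5 ∈ conditioning set.
  P2: blocked at chain node N7 ∈ conditioning set.
{N5, N7} satisfies the backdoor criterion.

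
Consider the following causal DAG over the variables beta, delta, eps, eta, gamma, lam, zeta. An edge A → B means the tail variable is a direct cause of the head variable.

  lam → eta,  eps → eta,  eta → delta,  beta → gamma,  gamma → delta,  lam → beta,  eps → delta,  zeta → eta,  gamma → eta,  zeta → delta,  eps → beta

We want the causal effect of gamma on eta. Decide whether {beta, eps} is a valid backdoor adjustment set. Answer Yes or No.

Backdoor paths from gamma to eta (paths whose first edge points into gamma):
  P1: gamma <- beta <- lam -> eta
  P2: gamma <- beta <- eps -> eta
  P3: gamma <- beta <- eps -> delta <- zeta -> eta
  P4: gamma <- beta <- eps -> delta <- eta
Condition 1 (no descendant of gamma in the set): holds — descendants of gamma are {delta, eta}; none are in {beta, eps}.
Condition 2 (every backdoor path blocked by {beta, eps}):
  P1: blocked at chain node beta ∈ conditioning set.
  P2: blocked at chain node beta ∈ conditioning set.
  P3: blocked at chain node beta ∈ conditioning set.
  P4: blocked at chain node beta ∈ conditioning set.
{beta, eps} satisfies the backdoor criterion.

Yes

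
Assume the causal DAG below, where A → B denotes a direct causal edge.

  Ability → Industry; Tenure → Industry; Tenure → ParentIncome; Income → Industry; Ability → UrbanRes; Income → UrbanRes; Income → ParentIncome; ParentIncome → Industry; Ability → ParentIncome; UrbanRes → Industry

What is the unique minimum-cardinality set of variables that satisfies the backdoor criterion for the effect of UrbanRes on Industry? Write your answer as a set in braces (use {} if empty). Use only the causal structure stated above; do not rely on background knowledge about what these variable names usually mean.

Variables eligible for adjustment (non-descendants of UrbanRes, excluding UrbanRes and Industry): {Ability, Income, ParentIncome, Tenure}.
Backdoor paths from UrbanRes to Industry:
  P1: UrbanRes <- Ability -> ParentIncome <- Tenure -> Industry
  P2: UrbanRes <- Ability -> ParentIncome <- Income -> Industry
  P3: UrbanRes <- Ability -> ParentIncome -> Industry
  P4: UrbanRes <- Ability -> Industry
  P5: UrbanRes <- Income -> ParentIncome <- Tenure -> Industry
  P6: UrbanRes <- Income -> ParentIncome <- Ability -> Industry
  P7: UrbanRes <- Income -> ParentIncome -> Industry
  P8: UrbanRes <- Income -> Industry
The empty set is not sufficient: P3 (UrbanRes <- Ability -> ParentIncome -> Industry) has no collider blocking it and no conditioned non-collider, so it is open.
Try {Ability, Income}:
  P1: blocked at fork node Ability ∈ conditioning set.
  P2: blocked at fork node Ability ∈ conditioning set.
  P3: blocked at fork node Ability ∈ conditioning set.
  P4: blocked at fork node Ability ∈ conditioning set.
  P5: blocked at fork node Income ∈ conditioning set.
  P6: blocked at fork node Income ∈ conditioning set.
  P7: blocked at fork node Income ∈ conditioning set.
  P8: blocked at fork node Income ∈ conditioning set.
{Ability, Income} contains no descendant of UrbanRes and blocks every backdoor path.
Every element of {Ability, Income} is needed (dropping Ability leaves P3 open; dropping Income leaves P7 open), so no proper subset is valid.
Among all size-2 subsets of the eligible variables, only {Ability, Income} blocks every backdoor path, so it is the unique smallest valid adjustment set.

{Ability, Income}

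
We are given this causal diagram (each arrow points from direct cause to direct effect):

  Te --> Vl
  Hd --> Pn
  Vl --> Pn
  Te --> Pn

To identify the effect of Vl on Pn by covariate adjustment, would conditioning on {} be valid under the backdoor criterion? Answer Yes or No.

Backdoor paths from Vl to Pn (paths whose first edge points into Vl):
  P1: Vl <- Te -> Pn
Condition 1 (no descendant of Vl in the set): holds — descendants of Vl are {Pn}; none are in {}.
Condition 2 (every backdoor path blocked by {}):
  P1: open — no interior node is in the conditioning set.
{} does not satisfy the backdoor criterion.

No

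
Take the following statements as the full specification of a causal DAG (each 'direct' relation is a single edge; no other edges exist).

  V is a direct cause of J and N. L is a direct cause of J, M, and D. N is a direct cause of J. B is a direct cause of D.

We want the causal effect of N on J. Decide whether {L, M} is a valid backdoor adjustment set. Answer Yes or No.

Backdoor paths from N to J (paths whose first edge points into N):
  P1: N <- V -> J
Condition 1 (no descendant of N in the set): holds — descendants of N are {J}; none are in {L, M}.
Condition 2 (every backdoor path blocked by {L, M}):
  P1: open — no interior node is in the conditioning set.
{L, M} does not satisfy the backdoor criterion.

No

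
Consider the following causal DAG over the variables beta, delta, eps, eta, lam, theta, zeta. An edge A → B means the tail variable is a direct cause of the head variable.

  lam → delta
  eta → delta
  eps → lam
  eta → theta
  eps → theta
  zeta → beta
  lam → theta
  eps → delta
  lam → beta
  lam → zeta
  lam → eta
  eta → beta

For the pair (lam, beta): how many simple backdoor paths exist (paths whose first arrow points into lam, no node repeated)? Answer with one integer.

A backdoor path from lam to beta is any simple undirected path whose first edge points into lam (i.e. leaves lam via a parent).
Parents of lam: {eps}.
Enumerating:
  P1: lam <- eps -> theta <- eta -> beta
  P2: lam <- eps -> delta <- eta -> beta
That exhausts the simple backdoor paths. Count: 2.

2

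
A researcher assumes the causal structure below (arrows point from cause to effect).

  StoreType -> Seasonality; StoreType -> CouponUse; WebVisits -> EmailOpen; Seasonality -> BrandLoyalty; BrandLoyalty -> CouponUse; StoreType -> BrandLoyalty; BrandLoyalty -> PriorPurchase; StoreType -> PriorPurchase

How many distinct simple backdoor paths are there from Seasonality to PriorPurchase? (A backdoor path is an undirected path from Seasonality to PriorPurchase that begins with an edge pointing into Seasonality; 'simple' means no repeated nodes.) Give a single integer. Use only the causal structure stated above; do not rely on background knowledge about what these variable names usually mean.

A backdoor path from Seasonality to PriorPurchase is any simple undirected path whose first edge points into Seasonality (i.e. leaves Seasonality via a parent).
Parents of Seasonality: {StoreType}.
Enumerating:
  P1: Seasonality <- StoreType -> BrandLoyalty -> PriorPurchase
  P2: Seasonality <- StoreType -> PriorPurchase
  P3: Seasonality <- StoreType -> CouponUse <- BrandLoyalty -> PriorPurchase
That exhausts the simple backdoor paths. Count: 3.

3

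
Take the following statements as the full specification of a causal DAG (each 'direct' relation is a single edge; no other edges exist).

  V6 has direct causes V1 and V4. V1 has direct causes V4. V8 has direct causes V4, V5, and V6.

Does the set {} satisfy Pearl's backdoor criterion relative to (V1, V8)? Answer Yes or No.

Backdoor paths from V1 to V8 (paths whose first edge points into V1):
  P1: V1 <- V4 -> V6 -> V8
  P2: V1 <- V4 -> V8
Condition 1 (no descendant of V1 in the set): holds — descendants of V1 are {V6, V8}; none are in {}.
Condition 2 (every backdoor path blocked by {}):
  P1: open — no interior node is in the conditioning set.
  P2: open — no interior node is in the conditioning set.
{} does not satisfy the backdoor criterion.

No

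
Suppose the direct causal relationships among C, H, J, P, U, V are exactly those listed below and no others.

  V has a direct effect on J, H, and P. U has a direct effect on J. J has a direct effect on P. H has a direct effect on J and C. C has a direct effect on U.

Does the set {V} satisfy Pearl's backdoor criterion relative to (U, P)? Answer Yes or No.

No

Backdoor paths from U to P (paths whose first edge points into U):
  P1: U <- C <- H <- V -> J -> P
  P2: U <- C <- H <- V -> P
  P3: U <- C <- H -> J <- V -> P
  P4: U <- C <- H -> J -> P
Condition 1 (no descendant of U in the set): holds — descendants of U are {J, P}; none are in {V}.
Condition 2 (every backdoor path blocked by {V}):
  P1: blocked at fork node V ∈ conditioning set.
  P2: blocked at fork node V ∈ conditioning set.
  P3: blocked at collider J (neither it nor any descendant is in the conditioning set).
  P4: open — no interior node is in the conditioning set.
{V} does not satisfy the backdoor criterion.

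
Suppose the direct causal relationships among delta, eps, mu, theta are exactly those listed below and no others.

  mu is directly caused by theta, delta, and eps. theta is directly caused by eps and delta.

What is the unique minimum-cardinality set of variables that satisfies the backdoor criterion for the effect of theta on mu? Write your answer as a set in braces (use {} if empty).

Variables eligible for adjustment (non-descendants of theta, excluding theta and mu): {delta, eps}.
Backdoor paths from theta to mu:
  P1: theta <- delta -> mu
  P2: theta <- eps -> mu
The empty set is not sufficient: P1 (theta <- delta -> mu) has no collider blocking it and no conditioned non-collider, so it is open.
Try {delta, eps}:
  P1: blocked at fork node delta ∈ conditioning set.
  P2: blocked at fork node eps ∈ conditioning set.
{delta, eps} contains no descendant of theta and blocks every backdoor path.
Every element of {delta, eps} is needed (dropping delta leaves P1 open; dropping eps leaves P2 open), so no proper subset is valid.
Among all size-2 subsets of the eligible variables, only {delta, eps} blocks every backdoor path, so it is the unique smallest valid adjustment set.

{delta, eps}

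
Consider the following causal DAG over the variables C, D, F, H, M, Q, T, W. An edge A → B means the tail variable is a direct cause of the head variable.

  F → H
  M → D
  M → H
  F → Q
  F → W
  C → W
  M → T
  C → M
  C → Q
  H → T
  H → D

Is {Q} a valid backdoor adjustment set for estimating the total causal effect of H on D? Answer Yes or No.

No

Backdoor paths from H to D (paths whose first edge points into H):
  P1: H <- F -> Q <- C -> M -> D
  P2: H <- F -> W <- C -> M -> D
  P3: H <- M -> D
Condition 1 (no descendant of H in the set): holds — descendants of H are {D, T}; none are in {Q}.
Condition 2 (every backdoor path blocked by {Q}):
  P1: open — collider(s) Q are conditioned on (or have a conditioned descendant) and no non-collider on the path is in the set.
  P2: blocked at collider W (neither it nor any descendant is in the conditioning set).
  P3: open — no interior node is in the conditioning set.
{Q} does not satisfy the backdoor criterion.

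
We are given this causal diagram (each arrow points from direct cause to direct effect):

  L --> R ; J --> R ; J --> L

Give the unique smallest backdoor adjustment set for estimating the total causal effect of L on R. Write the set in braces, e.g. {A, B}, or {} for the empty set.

{J}

Variables eligible for adjustment (non-descendants of L, excluding L and R): {J}.
Backdoor paths from L to R:
  P1: L <- J -> R
The empty set is not sufficient: P1 (L <- J -> R) has no collider blocking it and no conditioned non-collider, so it is open.
Try {J}:
  P1: blocked at fork node J ∈ conditioning set.
{J} contains no descendant of L and blocks every backdoor path.
{J} is the unique smallest valid adjustment set.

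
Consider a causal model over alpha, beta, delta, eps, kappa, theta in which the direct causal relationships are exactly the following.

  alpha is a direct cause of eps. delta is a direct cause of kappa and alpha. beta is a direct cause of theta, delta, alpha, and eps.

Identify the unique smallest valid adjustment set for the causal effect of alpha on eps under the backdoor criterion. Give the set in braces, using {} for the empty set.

{beta}

Variables eligible for adjustment (non-descendants of alpha, excluding alpha and eps): {beta, delta, kappa, theta}.
Backdoor paths from alpha to eps:
  P1: alpha <- beta -> eps
  P2: alpha <- delta <- beta -> eps
The empty set is not sufficient: P1 (alpha <- beta -> eps) has no collider blocking it and no conditioned non-collider, so it is open.
Try {beta}:
  P1: blocked at fork node beta ∈ conditioning set.
  P2: blocked at fork node beta ∈ conditioning set.
{beta} contains no descendant of alpha and blocks every backdoor path.
No other singleton works — e.g. {theta} leaves P1 open — so {beta} is the unique smallest valid adjustment set.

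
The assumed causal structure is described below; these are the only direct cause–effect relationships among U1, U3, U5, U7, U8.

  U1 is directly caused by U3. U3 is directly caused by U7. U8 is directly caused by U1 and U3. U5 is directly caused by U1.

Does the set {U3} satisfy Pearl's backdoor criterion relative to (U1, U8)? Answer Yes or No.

Yes

Backdoor paths from U1 to U8 (paths whose first edge points into U1):
  P1: U1 <- U3 -> U8
Condition 1 (no descendant of U1 in the set): holds — descendants of U1 are {U5, U8}; none are in {U3}.
Condition 2 (every backdoor path blocked by {U3}):
  P1: blocked at fork node U3 ∈ conditioning set.
{U3} satisfies the backdoor criterion.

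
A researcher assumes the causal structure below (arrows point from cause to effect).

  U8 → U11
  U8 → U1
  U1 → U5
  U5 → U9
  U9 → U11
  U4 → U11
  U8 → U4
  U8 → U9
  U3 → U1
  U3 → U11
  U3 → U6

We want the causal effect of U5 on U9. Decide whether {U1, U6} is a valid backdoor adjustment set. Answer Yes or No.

Backdoor paths from U5 to U9 (paths whose first edge points into U5):
  P1: U5 <- U1 <- U3 -> U11 <- U8 -> U9
  P2: U5 <- U1 <- U3 -> U11 <- U9
  P3: U5 <- U1 <- U3 -> U11 <- U4 <- U8 -> U9
  P4: U5 <- U1 <- U8 -> U9
  P5: U5 <- U1 <- U8 -> U4 -> U11 <- U9
  P6: U5 <- U1 <- U8 -> U11 <- U9
Condition 1 (no descendant of U5 in the set): holds — descendants of U5 are {U11, U9}; none are in {U1, U6}.
Condition 2 (every backdoor path blocked by {U1, U6}):
  P1: blocked at chain node U1 ∈ conditioning set.
  P2: blocked at chain node U1 ∈ conditioning set.
  P3: blocked at chain node U1 ∈ conditioning set.
  P4: blocked at chain node U1 ∈ conditioning set.
  P5: blocked at chain node U1 ∈ conditioning set.
  P6: blocked at chain node U1 ∈ conditioning set.
{U1, U6} satisfies the backdoor criterion.

Yes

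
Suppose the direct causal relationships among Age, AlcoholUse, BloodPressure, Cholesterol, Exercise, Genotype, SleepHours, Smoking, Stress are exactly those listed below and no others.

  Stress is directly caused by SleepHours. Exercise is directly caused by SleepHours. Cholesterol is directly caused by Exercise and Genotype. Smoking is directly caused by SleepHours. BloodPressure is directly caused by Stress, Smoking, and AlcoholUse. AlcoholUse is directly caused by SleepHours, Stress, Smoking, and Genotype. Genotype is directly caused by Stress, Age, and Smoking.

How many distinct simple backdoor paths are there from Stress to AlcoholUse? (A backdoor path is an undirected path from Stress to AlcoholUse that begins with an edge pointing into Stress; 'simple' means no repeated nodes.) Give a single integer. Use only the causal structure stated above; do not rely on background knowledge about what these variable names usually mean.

A backdoor path from Stress to AlcoholUse is any simple undirected path whose first edge points into Stress (i.e. leaves Stress via a parent).
Parents of Stress: {SleepHours}.
Enumerating:
  P1: Stress <- SleepHours -> Exercise -> Cholesterol <- Genotype <- Smoking -> AlcoholUse
  P2: Stress <- SleepHours -> Exercise -> Cholesterol <- Genotype <- Smoking -> BloodPressure <- AlcoholUse
  P3: Stress <- SleepHours -> Exercise -> Cholesterol <- Genotype -> AlcoholUse
  P4: Stress <- SleepHours -> Smoking -> Genotype -> AlcoholUse
  P5: Stress <- SleepHours -> Smoking -> AlcoholUse
  P6: Stress <- SleepHours -> Smoking -> BloodPressure <- AlcoholUse
  P7: Stress <- SleepHours -> AlcoholUse
That exhausts the simple backdoor paths. Count: 7.

7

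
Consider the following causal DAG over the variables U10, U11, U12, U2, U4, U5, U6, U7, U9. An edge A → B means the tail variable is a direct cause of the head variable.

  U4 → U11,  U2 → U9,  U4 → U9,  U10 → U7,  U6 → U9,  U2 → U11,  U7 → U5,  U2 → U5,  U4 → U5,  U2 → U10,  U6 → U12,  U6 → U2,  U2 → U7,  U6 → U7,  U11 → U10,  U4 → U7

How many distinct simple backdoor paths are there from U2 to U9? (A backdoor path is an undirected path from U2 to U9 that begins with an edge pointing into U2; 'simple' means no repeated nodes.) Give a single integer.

A backdoor path from U2 to U9 is any simple undirected path whose first edge points into U2 (i.e. leaves U2 via a parent).
Parents of U2: {U6}.
Enumerating:
  P1: U2 <- U6 -> U7 <- U4 -> U9
  P2: U2 <- U6 -> U7 <- U10 <- U11 <- U4 -> U9
  P3: U2 <- U6 -> U7 -> U5 <- U4 -> U9
  P4: U2 <- U6 -> U9
That exhausts the simple backdoor paths. Count: 4.

4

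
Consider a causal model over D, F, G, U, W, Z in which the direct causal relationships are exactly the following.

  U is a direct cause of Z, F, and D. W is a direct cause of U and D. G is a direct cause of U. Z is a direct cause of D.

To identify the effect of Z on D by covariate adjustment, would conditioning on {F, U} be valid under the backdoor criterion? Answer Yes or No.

Yes

Backdoor paths from Z to D (paths whose first edge points into Z):
  P1: Z <- U <- W -> D
  P2: Z <- U -> D
Condition 1 (no descendant of Z in the set): holds — descendants of Z are {D}; none are in {F, U}.
Condition 2 (every backdoor path blocked by {F, U}):
  P1: blocked at chain node U ∈ conditioning set.
  P2: blocked at fork node U ∈ conditioning set.
{F, U} satisfies the backdoor criterion.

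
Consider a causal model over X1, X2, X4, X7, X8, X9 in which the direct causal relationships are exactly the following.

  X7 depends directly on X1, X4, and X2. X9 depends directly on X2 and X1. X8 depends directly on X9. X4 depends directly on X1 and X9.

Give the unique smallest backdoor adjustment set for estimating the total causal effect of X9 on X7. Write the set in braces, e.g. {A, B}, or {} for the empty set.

Variables eligible for adjustment (non-descendants of X9, excluding X9 and X7): {X1, X2}.
Backdoor paths from X9 to X7:
  P1: X9 <- X1 -> X4 -> X7
  P2: X9 <- X1 -> X7
  P3: X9 <- X2 -> X7
The empty set is not sufficient: P1 (X9 <- X1 -> X4 -> X7) has no collider blocking it and no conditioned non-collider, so it is open.
Try {X1, X2}:
  P1: blocked at fork node X1 ∈ conditioning set.
  P2: blocked at fork node X1 ∈ conditioning set.
  P3: blocked at fork node X2 ∈ conditioning set.
{X1, X2} contains no descendant of X9 and blocks every backdoor path.
Every element of {X1, X2} is needed (dropping X1 leaves P1 open; dropping X2 leaves P3 open), so no proper subset is valid.
Among all size-2 subsets of the eligible variables, only {X1, X2} blocks every backdoor path, so it is the unique smallest valid adjustment set.

{X1, X2}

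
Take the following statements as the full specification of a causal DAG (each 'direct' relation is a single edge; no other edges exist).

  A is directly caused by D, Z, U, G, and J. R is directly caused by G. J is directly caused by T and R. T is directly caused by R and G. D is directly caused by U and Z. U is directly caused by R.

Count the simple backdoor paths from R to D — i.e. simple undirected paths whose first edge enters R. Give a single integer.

6

A backdoor path from R to D is any simple undirected path whose first edge points into R (i.e. leaves R via a parent).
Parents of R: {G}.
Enumerating:
  P1: R <- G -> T -> J -> A <- Z -> D
  P2: R <- G -> T -> J -> A <- U -> D
  P3: R <- G -> T -> J -> A <- D
  P4: R <- G -> A <- Z -> D
  P5: R <- G -> A <- U -> D
  P6: R <- G -> A <- D
That exhausts the simple backdoor paths. Count: 6.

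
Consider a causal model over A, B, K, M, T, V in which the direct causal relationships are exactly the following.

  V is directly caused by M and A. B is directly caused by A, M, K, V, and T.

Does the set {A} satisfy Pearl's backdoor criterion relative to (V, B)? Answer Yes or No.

No

Backdoor paths from V to B (paths whose first edge points into V):
  P1: V <- A -> B
  P2: V <- M -> B
Condition 1 (no descendant of V in the set): holds — descendants of V are {B}; none are in {A}.
Condition 2 (every backdoor path blocked by {A}):
  P1: blocked at fork node A ∈ conditioning set.
  P2: open — no interior node is in the conditioning set.
{A} does not satisfy the backdoor criterion.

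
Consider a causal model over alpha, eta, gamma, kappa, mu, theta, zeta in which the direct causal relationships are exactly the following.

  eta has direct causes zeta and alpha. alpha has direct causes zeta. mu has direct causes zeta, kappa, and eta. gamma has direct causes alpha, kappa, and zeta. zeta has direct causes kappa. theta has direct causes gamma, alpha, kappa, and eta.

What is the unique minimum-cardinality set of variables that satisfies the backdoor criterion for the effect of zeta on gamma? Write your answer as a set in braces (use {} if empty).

Variables eligible for adjustment (non-descendants of zeta, excluding zeta and gamma): {kappa}.
Backdoor paths from zeta to gamma:
  P1: zeta <- kappa -> gamma
  P2: zeta <- kappa -> theta <- alpha -> gamma
  P3: zeta <- kappa -> theta <- gamma
  P4: zeta <- kappa -> theta <- eta <- alpha -> gamma
  P5: zeta <- kappa -> mu <- eta <- alpha -> gamma
  P6: zeta <- kappa -> mu <- eta <- alpha -> theta <- gamma
  P7: zeta <- kappa -> mu <- eta -> theta <- alpha -> gamma
  P8: zeta <- kappa -> mu <- eta -> theta <- gamma
The empty set is not sufficient: P1 (zeta <- kappa -> gamma) has no collider blocking it and no conditioned non-collider, so it is open.
Try {kappa}:
  P1: blocked at fork node kappa ∈ conditioning set.
  P2: blocked at fork node kappa ∈ conditioning set.
  P3: blocked at fork node kappa ∈ conditioning set.
  P4: blocked at fork node kappa ∈ conditioning set.
  P5: blocked at fork node kappa ∈ conditioning set.
  P6: blocked at fork node kappa ∈ conditioning set.
  P7: blocked at fork node kappa ∈ conditioning set.
  P8: blocked at fork node kappa ∈ conditioning set.
{kappa} contains no descendant of zeta and blocks every backdoor path.
{kappa} is the unique smallest valid adjustment set.

{kappa}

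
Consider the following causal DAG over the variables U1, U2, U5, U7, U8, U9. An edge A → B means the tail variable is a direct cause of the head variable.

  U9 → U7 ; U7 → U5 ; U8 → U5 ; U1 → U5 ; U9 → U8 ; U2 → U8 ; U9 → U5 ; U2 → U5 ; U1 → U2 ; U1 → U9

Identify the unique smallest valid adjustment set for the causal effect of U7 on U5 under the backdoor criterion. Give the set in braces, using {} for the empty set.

Variables eligible for adjustment (non-descendants of U7, excluding U7 and U5): {U1, U2, U8, U9}.
Backdoor paths from U7 to U5:
  P1: U7 <- U9 <- U1 -> U2 -> U8 -> U5
  P2: U7 <- U9 <- U1 -> U2 -> U5
  P3: U7 <- U9 <- U1 -> U5
  P4: U7 <- U9 -> U8 <- U2 <- U1 -> U5
  P5: U7 <- U9 -> U8 <- U2 -> U5
  P6: U7 <- U9 -> U8 -> U5
  P7: U7 <- U9 -> U5
The empty set is not sufficient: P1 (U7 <- U9 <- U1 -> U2 -> U8 -> U5) has no collider blocking it and no conditioned non-collider, so it is open.
Try {U9}:
  P1: blocked at chain node U9 ∈ conditioning set.
  P2: blocked at chain node U9 ∈ conditioning set.
  P3: blocked at chain node U9 ∈ conditioning set.
  P4: blocked at fork node U9 ∈ conditioning set.
  P5: blocked at fork node U9 ∈ conditioning set.
  P6: blocked at fork node U9 ∈ conditioning set.
  P7: blocked at fork node U9 ∈ conditioning set.
{U9} contains no descendant of U7 and blocks every backdoor path.
No other singleton works — e.g. {U1} leaves P6 open — so {U9} is the unique smallest valid adjustment set.

{U9}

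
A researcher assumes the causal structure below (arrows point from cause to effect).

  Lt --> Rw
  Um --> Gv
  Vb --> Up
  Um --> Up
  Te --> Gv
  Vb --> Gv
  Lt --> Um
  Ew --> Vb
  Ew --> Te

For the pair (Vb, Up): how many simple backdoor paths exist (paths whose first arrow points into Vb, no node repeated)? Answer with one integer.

1

A backdoor path from Vb to Up is any simple undirected path whose first edge points into Vb (i.e. leaves Vb via a parent).
Parents of Vb: {Ew}.
Enumerating:
  P1: Vb <- Ew -> Te -> Gv <- Um -> Up
That exhausts the simple backdoor paths. Count: 1.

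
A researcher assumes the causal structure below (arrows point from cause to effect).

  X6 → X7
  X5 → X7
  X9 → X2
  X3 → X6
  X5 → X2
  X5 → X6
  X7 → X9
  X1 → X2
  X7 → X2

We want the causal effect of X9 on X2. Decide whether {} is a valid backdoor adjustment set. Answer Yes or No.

No

Backdoor paths from X9 to X2 (paths whose first edge points into X9):
  P1: X9 <- X7 <- X5 -> X2
  P2: X9 <- X7 <- X6 <- X5 -> X2
  P3: X9 <- X7 -> X2
Condition 1 (no descendant of X9 in the set): holds — descendants of X9 are {X2}; none are in {}.
Condition 2 (every backdoor path blocked by {}):
  P1: open — no interior node is in the conditioning set.
  P2: open — no interior node is in the conditioning set.
  P3: open — no interior node is in the conditioning set.
{} does not satisfy the backdoor criterion.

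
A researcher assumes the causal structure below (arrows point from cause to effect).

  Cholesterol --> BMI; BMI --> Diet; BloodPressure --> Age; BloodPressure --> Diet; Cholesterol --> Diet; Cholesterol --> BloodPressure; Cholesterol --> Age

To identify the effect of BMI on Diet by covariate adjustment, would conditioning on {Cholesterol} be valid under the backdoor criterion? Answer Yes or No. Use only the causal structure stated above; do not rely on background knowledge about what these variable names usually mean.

Yes

Backdoor paths from BMI to Diet (paths whose first edge points into BMI):
  P1: BMI <- Cholesterol -> BloodPressure -> Diet
  P2: BMI <- Cholesterol -> Age <- BloodPressure -> Diet
  P3: BMI <- Cholesterol -> Diet
Condition 1 (no descendant of BMI in the set): holds — descendants of BMI are {Diet}; none are in {Cholesterol}.
Condition 2 (every backdoor path blocked by {Cholesterol}):
  P1: blocked at fork node Cholesterol ∈ conditioning set.
  P2: blocked at fork node Cholesterol ∈ conditioning set.
  P3: blocked at fork node Cholesterol ∈ conditioning set.
{Cholesterol} satisfies the backdoor criterion.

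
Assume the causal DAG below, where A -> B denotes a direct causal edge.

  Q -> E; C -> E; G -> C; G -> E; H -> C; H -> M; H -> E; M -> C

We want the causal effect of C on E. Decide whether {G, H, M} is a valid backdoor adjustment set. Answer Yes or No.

Backdoor paths from C to E (paths whose first edge points into C):
  P1: C <- H -> E
  P2: C <- G -> E
  P3: C <- M <- H -> E
Condition 1 (no descendant of C in the set): holds — descendants of C are {E}; none are in {G, H, M}.
Condition 2 (every backdoor path blocked by {G, H, M}):
  P1: blocked at fork node H ∈ conditioning set.
  P2: blocked at fork node G ∈ conditioning set.
  P3: blocked at chain node M ∈ conditioning set.
{G, H, M} satisfies the backdoor criterion.

Yes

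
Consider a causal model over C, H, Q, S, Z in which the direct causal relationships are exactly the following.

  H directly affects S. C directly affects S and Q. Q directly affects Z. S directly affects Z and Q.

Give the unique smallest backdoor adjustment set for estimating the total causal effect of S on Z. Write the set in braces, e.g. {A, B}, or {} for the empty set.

Variables eligible for adjustment (non-descendants of S, excluding S and Z): {C, H}.
Backdoor paths from S to Z:
  P1: S <- C -> Q -> Z
The empty set is not sufficient: P1 (S <- C -> Q -> Z) has no collider blocking it and no conditioned non-collider, so it is open.
Try {C}:
  P1: blocked at fork node C ∈ conditioning set.
{C} contains no descendant of S and blocks every backdoor path.
No other singleton works — e.g. {H} leaves P1 open — so {C} is the unique smallest valid adjustment set.

{C}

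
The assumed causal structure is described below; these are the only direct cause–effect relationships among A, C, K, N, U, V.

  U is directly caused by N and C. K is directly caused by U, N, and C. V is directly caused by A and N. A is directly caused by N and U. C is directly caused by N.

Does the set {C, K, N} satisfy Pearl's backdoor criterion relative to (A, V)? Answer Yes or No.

Yes

Backdoor paths from A to V (paths whose first edge points into A):
  P1: A <- N -> V
  P2: A <- U <- N -> V
  P3: A <- U <- C <- N -> V
  P4: A <- U <- C -> K <- N -> V
  P5: A <- U -> K <- N -> V
  P6: A <- U -> K <- C <- N -> V
Condition 1 (no descendant of A in the set): holds — descendants of A are {V}; none are in {C, K, N}.
Condition 2 (every backdoor path blocked by {C, K, N}):
  P1: blocked at fork node N ∈ conditioning set.
  P2: blocked at fork node N ∈ conditioning set.
  P3: blocked at chain node C ∈ conditioning set.
  P4: blocked at fork node C ∈ conditioning set.
  P5: blocked at fork node N ∈ conditioning set.
  P6: blocked at chain node C ∈ conditioning set.
{C, K, N} satisfies the backdoor criterion.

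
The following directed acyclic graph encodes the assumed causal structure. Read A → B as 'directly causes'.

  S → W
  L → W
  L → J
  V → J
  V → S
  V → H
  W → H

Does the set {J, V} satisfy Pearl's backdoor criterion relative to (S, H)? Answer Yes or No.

Yes

Backdoor paths from S to H (paths whose first edge points into S):
  P1: S <- V -> J <- L -> W -> H
  P2: S <- V -> H
Condition 1 (no descendant of S in the set): holds — descendants of S are {H, W}; none are in {J, V}.
Condition 2 (every backdoor path blocked by {J, V}):
  P1: blocked at fork node V ∈ conditioning set.
  P2: blocked at fork node V ∈ conditioning set.
{J, V} satisfies the backdoor criterion.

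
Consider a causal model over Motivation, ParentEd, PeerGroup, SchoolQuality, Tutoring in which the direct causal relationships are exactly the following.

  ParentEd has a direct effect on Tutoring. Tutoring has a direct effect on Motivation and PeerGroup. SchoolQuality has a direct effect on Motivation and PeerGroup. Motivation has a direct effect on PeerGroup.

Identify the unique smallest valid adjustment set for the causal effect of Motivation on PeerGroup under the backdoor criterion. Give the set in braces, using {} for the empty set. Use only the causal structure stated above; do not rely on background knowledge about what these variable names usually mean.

{SchoolQuality, Tutoring}

Variables eligible for adjustment (non-descendants of Motivation, excluding Motivation and PeerGroup): {ParentEd, SchoolQuality, Tutoring}.
Backdoor paths from Motivation to PeerGroup:
  P1: Motivation <- Tutoring -> PeerGroup
  P2: Motivation <- SchoolQuality -> PeerGroup
The empty set is not sufficient: P1 (Motivation <- Tutoring -> PeerGroup) has no collider blocking it and no conditioned non-collider, so it is open.
Try {SchoolQuality, Tutoring}:
  P1: blocked at fork node Tutoring ∈ conditioning set.
  P2: blocked at fork node SchoolQuality ∈ conditioning set.
{SchoolQuality, Tutoring} contains no descendant of Motivation and blocks every backdoor path.
Every element of {SchoolQuality, Tutoring} is needed (dropping SchoolQuality leaves P2 open; dropping Tutoring leaves P1 open), so no proper subset is valid.
Among all size-2 subsets of the eligible variables, only {SchoolQuality, Tutoring} blocks every backdoor path, so it is the unique smallest valid adjustment set.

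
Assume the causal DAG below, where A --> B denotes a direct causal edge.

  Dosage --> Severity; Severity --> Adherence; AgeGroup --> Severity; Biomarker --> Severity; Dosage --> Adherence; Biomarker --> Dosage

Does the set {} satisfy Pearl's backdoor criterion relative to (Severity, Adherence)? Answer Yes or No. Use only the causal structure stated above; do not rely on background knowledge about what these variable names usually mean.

Backdoor paths from Severity to Adherence (paths whose first edge points into Severity):
  P1: Severity <- Biomarker -> Dosage -> Adherence
  P2: Severity <- Dosage -> Adherence
Condition 1 (no descendant of Severity in the set): holds — descendants of Severity are {Adherence}; none are in {}.
Condition 2 (every backdoor path blocked by {}):
  P1: open — no interior node is in the conditioning set.
  P2: open — no interior node is in the conditioning set.
{} does not satisfy the backdoor criterion.

No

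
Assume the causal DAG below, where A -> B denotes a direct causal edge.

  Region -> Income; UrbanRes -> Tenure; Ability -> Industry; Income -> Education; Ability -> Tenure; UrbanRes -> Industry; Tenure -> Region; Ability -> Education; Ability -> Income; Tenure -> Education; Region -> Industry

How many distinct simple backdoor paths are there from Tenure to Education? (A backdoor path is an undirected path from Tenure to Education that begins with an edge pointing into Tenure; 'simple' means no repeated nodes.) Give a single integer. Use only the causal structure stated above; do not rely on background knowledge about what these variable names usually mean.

7

A backdoor path from Tenure to Education is any simple undirected path whose first edge points into Tenure (i.e. leaves Tenure via a parent).
Parents of Tenure: {Ability, UrbanRes}.
Enumerating:
  P1: Tenure <- UrbanRes -> Industry <- Ability -> Income -> Education
  P2: Tenure <- UrbanRes -> Industry <- Ability -> Education
  P3: Tenure <- UrbanRes -> Industry <- Region -> Income <- Ability -> Education
  P4: Tenure <- UrbanRes -> Industry <- Region -> Income -> Education
  P5: Tenure <- Ability -> Income -> Education
  P6: Tenure <- Ability -> Industry <- Region -> Income -> Education
  P7: Tenure <- Ability -> Education
That exhausts the simple backdoor paths. Count: 7.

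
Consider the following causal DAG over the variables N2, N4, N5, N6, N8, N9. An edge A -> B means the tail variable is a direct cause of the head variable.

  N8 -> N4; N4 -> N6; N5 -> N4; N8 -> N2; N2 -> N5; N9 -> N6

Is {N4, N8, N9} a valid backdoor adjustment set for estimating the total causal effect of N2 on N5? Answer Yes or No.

Backdoor paths from N2 to N5 (paths whose first edge points into N2):
  P1: N2 <- N8 -> N4 <- N5
Condition 1 (no descendant of N2 in the set): FAILS — N4 is a descendant of N2.
Condition 2 (every backdoor path blocked by {N4, N8, N9}):
  P1: blocked at fork node N8 ∈ conditioning set.
{N4, N8, N9} does not satisfy the backdoor criterion.

No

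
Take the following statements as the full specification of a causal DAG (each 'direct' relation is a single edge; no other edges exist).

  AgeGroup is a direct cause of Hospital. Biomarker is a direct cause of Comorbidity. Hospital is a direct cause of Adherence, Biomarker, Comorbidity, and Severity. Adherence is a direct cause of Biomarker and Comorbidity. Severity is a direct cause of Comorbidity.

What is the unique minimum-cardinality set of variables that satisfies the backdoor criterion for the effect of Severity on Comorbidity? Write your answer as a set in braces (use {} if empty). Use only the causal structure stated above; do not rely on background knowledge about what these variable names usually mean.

Variables eligible for adjustment (non-descendants of Severity, excluding Severity and Comorbidity): {Adherence, AgeGroup, Biomarker, Hospital}.
Backdoor paths from Severity to Comorbidity:
  P1: Severity <- Hospital -> Adherence -> Biomarker -> Comorbidity
  P2: Severity <- Hospital -> Adherence -> Comorbidity
  P3: Severity <- Hospital -> Biomarker <- Adherence -> Comorbidity
  P4: Severity <- Hospital -> Biomarker -> Comorbidity
  P5: Severity <- Hospital -> Comorbidity
The empty set is not sufficient: P1 (Severity <- Hospital -> Adherence -> Biomarker -> Comorbidity) has no collider blocking it and no conditioned non-collider, so it is open.
Try {Hospital}:
  P1: blocked at fork node Hospital ∈ conditioning set.
  P2: blocked at fork node Hospital ∈ conditioning set.
  P3: blocked at fork node Hospital ∈ conditioning set.
  P4: blocked at fork node Hospital ∈ conditioning set.
  P5: blocked at fork node Hospital ∈ conditioning set.
{Hospital} contains no descendant of Severity and blocks every backdoor path.
No other singleton works — e.g. {AgeGroup} leaves P1 open — so {Hospital} is the unique smallest valid adjustment set.

{Hospital}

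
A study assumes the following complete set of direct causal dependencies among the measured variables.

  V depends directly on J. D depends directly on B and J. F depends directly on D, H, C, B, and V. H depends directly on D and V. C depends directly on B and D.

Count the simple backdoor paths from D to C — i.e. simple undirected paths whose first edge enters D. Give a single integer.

A backdoor path from D to C is any simple undirected path whose first edge points into D (i.e. leaves D via a parent).
Parents of D: {B, J}.
Enumerating:
  P1: D <- J -> V -> H -> F <- B -> C
  P2: D <- J -> V -> H -> F <- C
  P3: D <- J -> V -> F <- B -> C
  P4: D <- J -> V -> F <- C
  P5: D <- B -> C
  P6: D <- B -> F <- C
That exhausts the simple backdoor paths. Count: 6.

6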